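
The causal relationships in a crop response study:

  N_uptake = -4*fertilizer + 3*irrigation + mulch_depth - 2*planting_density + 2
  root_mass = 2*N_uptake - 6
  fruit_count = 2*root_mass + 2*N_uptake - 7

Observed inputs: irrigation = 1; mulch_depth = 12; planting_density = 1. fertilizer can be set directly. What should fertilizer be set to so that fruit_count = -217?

fertilizer = 12

Substituting into the N_uptake equation gives N_uptake = -4*fertilizer + 15.
This gives root_mass = -8*fertilizer + 24.
fruit_count becomes -24*fertilizer + 71.
Solve -24*fertilizer + 71 = -217: fertilizer = (-217 - 71) / -24 = 12.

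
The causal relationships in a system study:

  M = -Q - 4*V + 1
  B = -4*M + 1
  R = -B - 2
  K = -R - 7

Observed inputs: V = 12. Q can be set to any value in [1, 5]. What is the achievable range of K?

188 to 204

Substituting into the M equation gives M = -Q - 47.
This gives B = 4*Q + 189.
This gives R = -4*Q - 191.
Substituting into the K equation gives K = 4*Q + 184.
Linear in Q, so extremes are at the endpoints: Q = 1 gives K = 188; Q = 5 gives K = 204.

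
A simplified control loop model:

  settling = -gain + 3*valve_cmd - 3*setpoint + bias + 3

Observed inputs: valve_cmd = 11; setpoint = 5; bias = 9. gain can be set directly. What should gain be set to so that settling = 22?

Substituting into the settling equation gives settling = -gain + 30.
Solve -gain + 30 = 22: gain = (22 - 30) / -1 = 8.

gain = 8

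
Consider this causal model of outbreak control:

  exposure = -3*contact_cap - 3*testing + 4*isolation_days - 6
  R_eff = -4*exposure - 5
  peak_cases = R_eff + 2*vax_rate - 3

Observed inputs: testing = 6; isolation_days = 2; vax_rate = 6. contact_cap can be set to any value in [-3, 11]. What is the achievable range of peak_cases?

Substituting into the exposure equation gives exposure = -3*contact_cap - 16.
This gives R_eff = 12*contact_cap + 59.
peak_cases becomes 12*contact_cap + 68.
Linear in contact_cap, so extremes are at the endpoints: contact_cap = -3 gives peak_cases = 32; contact_cap = 11 gives peak_cases = 200.

32 to 200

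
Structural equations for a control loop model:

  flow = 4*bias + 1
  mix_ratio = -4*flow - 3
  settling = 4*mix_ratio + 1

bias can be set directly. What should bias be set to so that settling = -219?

bias = 3

Substituting into the mix_ratio equation gives mix_ratio = -16*bias - 7.
settling becomes -64*bias - 27.
Solve -64*bias - 27 = -219: bias = (-219 + 27) / -64 = 3.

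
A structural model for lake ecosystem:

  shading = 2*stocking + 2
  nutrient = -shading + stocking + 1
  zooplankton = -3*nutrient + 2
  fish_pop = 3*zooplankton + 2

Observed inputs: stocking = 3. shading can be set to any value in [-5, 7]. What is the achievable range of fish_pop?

Intervening on shading fixes its value directly, overriding its dependence on stocking.
Substituting into the nutrient equation gives nutrient = -shading + 4.
Substituting into the zooplankton equation gives zooplankton = 3*shading - 10.
fish_pop becomes 9*shading - 28.
Linear in shading, so extremes are at the endpoints: shading = -5 gives fish_pop = -73; shading = 7 gives fish_pop = 35.

-73 to 35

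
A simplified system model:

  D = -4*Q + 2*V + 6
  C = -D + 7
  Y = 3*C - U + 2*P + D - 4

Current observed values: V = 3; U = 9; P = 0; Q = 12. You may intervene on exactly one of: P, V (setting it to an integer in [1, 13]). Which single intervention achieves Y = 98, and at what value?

set P = 9

Intervening on P: with other inputs at their observed values, Y = 2*P + 80. Solving for 98 gives P = 9, within [1, 13].
Intervening on V: Y = -4*V + 92. Reaching 98 requires V = -3/2, not an integer.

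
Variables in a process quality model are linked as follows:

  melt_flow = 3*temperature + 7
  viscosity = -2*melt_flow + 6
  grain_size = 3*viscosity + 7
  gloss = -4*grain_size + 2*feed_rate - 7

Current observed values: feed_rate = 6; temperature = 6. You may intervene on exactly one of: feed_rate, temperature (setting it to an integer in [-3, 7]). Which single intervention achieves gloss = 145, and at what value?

Intervening on feed_rate: gloss = 2*feed_rate + 493. Reaching 145 requires feed_rate = -174, outside [-3, 7].
Intervening on temperature: with other inputs at their observed values, gloss = 72*temperature + 73. Solving for 145 gives temperature = 1, within [-3, 7].

set temperature = 1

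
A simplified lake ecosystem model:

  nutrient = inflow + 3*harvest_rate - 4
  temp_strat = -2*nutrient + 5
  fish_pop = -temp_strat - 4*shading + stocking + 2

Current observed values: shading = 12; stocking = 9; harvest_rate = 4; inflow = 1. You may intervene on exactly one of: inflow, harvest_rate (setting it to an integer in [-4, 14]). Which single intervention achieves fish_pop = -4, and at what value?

set inflow = 11

Intervening on inflow: with other inputs at their observed values, fish_pop = 2*inflow - 26. Solving for -4 gives inflow = 11, within [-4, 14].
Intervening on harvest_rate: fish_pop = 6*harvest_rate - 48. Reaching -4 requires harvest_rate = 22/3, not an integer.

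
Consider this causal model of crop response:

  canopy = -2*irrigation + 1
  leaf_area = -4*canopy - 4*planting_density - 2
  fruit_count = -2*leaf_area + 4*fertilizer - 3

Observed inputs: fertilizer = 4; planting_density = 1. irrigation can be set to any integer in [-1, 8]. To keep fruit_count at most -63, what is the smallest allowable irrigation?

Substituting into the leaf_area equation gives leaf_area = 8*irrigation - 10.
fruit_count becomes -16*irrigation + 33.
Require -16*irrigation + 33 ≤ -63, so irrigation ≥ 6.
The smallest integer in [-1, 8] satisfying this is 6.

irrigation = 6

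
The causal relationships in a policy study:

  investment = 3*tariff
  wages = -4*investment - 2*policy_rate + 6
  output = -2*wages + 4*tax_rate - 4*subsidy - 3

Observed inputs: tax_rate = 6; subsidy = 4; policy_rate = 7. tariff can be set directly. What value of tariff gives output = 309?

Substituting into the wages equation gives wages = -12*tariff - 8.
So output = 24*tariff + 21.
Solve 24*tariff + 21 = 309: tariff = (309 - 21) / 24 = 12.

tariff = 12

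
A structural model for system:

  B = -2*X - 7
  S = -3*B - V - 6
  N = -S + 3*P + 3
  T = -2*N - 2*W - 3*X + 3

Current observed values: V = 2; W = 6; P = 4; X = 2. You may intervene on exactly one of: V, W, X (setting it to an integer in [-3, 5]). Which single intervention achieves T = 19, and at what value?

set W = -1

Intervening on V: T = -2*V + 9. Reaching 19 requires V = -5, outside [-3, 5].
Intervening on W: with other inputs at their observed values, T = -2*W + 17. Solving for 19 gives W = -1, within [-3, 5].
Intervening on X: T = 9*X - 13. Reaching 19 requires X = 32/9, not an integer.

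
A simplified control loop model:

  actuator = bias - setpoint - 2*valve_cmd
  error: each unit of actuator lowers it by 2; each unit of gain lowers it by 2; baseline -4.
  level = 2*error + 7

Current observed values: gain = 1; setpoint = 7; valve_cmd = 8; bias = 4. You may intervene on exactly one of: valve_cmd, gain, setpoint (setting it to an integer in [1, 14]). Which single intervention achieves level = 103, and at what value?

set valve_cmd = 12

Intervening on valve_cmd: with other inputs at their observed values, level = 8*valve_cmd + 7. Solving for 103 gives valve_cmd = 12, within [1, 14].
Intervening on gain: level = -4*gain + 75. Reaching 103 requires gain = -7, outside [1, 14].
Intervening on setpoint: level = 4*setpoint + 43. Reaching 103 requires setpoint = 15, outside [1, 14].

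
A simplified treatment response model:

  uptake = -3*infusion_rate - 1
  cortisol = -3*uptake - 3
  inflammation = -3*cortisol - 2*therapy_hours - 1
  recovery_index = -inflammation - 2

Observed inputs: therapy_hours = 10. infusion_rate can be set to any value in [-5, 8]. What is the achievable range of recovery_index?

-116 to 235

Substituting into the cortisol equation gives cortisol = 9*infusion_rate.
So inflammation = -27*infusion_rate - 21.
This gives recovery_index = 27*infusion_rate + 19.
Linear in infusion_rate, so extremes are at the endpoints: infusion_rate = -5 gives recovery_index = -116; infusion_rate = 8 gives recovery_index = 235.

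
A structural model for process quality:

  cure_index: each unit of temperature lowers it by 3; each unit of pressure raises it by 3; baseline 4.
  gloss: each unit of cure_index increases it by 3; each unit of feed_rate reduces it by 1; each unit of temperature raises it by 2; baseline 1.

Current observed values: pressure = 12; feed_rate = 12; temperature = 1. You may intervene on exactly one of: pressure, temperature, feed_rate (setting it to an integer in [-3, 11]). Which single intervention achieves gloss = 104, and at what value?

set feed_rate = 10

Intervening on pressure: gloss = 9*pressure - 6. Reaching 104 requires pressure = 110/9, not an integer.
Intervening on temperature: gloss = -7*temperature + 109. Reaching 104 requires temperature = 5/7, not an integer.
Intervening on feed_rate: with other inputs at their observed values, gloss = -feed_rate + 114. Solving for 104 gives feed_rate = 10, within [-3, 11].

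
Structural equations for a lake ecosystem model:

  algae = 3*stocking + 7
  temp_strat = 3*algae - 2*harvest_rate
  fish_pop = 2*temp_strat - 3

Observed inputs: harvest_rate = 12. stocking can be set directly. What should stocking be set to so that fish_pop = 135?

stocking = 8

Substituting into the temp_strat equation gives temp_strat = 9*stocking - 3.
fish_pop becomes 18*stocking - 9.
Solve 18*stocking - 9 = 135: stocking = (135 + 9) / 18 = 8.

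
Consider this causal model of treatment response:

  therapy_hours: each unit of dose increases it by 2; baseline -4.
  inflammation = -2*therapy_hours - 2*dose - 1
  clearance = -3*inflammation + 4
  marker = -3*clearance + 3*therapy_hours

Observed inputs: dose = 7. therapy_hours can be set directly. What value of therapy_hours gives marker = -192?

therapy_hours = 3

Intervening on therapy_hours fixes its value directly, overriding its dependence on dose.
Substituting into the inflammation equation gives inflammation = -2*therapy_hours - 15.
Substituting into the clearance equation gives clearance = 6*therapy_hours + 49.
Substituting into the marker equation gives marker = -15*therapy_hours - 147.
Solve -15*therapy_hours - 147 = -192: therapy_hours = (-192 + 147) / -15 = 3.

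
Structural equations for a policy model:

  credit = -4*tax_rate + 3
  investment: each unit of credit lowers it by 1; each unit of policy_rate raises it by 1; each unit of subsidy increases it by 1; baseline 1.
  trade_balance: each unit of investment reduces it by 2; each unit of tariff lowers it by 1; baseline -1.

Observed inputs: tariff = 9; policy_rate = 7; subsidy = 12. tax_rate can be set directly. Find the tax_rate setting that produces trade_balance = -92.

tax_rate = 6

Substituting into the investment equation gives investment = 4*tax_rate + 17.
Substituting into the trade_balance equation gives trade_balance = -8*tax_rate - 44.
Solve -8*tax_rate - 44 = -92: tax_rate = (-92 + 44) / -8 = 6.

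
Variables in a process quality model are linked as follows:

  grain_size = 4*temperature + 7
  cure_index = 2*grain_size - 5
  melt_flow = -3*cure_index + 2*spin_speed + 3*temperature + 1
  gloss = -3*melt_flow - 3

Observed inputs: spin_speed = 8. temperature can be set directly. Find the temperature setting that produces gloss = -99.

temperature = -2

Substituting into the cure_index equation gives cure_index = 8*temperature + 9.
melt_flow becomes -21*temperature - 10.
This gives gloss = 63*temperature + 27.
Solve 63*temperature + 27 = -99: temperature = (-99 - 27) / 63 = -2.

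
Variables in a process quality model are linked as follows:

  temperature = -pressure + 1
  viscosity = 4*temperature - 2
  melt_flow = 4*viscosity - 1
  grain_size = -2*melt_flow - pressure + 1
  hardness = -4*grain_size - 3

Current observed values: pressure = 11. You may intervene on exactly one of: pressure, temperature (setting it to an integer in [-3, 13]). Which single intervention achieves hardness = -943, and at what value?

set pressure = 8

Intervening on pressure: with other inputs at their observed values, hardness = -124*pressure + 49. Solving for -943 gives pressure = 8, within [-3, 13].
Intervening on temperature: hardness = 128*temperature - 35. Reaching -943 requires temperature = -227/32, not an integer.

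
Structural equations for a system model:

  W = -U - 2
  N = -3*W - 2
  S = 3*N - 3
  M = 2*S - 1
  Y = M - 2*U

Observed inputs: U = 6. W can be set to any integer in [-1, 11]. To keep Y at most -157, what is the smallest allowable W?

W = 7

Intervening on W fixes its value directly, overriding its dependence on U.
Substituting into the S equation gives S = -9*W - 9.
This gives M = -18*W - 19.
So Y = -18*W - 31.
Require -18*W - 31 ≤ -157, so W ≥ 7.
The smallest integer in [-1, 11] satisfying this is 7.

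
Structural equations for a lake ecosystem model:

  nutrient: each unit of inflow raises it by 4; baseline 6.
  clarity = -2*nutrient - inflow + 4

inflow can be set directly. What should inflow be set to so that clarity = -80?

inflow = 8

Substituting into the clarity equation gives clarity = -9*inflow - 8.
Solve -9*inflow - 8 = -80: inflow = (-80 + 8) / -9 = 8.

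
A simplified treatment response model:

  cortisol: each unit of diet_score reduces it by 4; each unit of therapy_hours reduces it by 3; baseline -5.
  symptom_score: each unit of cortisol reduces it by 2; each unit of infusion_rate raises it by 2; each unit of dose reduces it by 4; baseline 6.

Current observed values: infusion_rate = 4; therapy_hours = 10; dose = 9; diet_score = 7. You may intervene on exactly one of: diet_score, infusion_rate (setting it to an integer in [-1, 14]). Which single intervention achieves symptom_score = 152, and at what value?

set diet_score = 13

Intervening on diet_score: with other inputs at their observed values, symptom_score = 8*diet_score + 48. Solving for 152 gives diet_score = 13, within [-1, 14].
Intervening on infusion_rate: symptom_score = 2*infusion_rate + 96. Reaching 152 requires infusion_rate = 28, outside [-1, 14].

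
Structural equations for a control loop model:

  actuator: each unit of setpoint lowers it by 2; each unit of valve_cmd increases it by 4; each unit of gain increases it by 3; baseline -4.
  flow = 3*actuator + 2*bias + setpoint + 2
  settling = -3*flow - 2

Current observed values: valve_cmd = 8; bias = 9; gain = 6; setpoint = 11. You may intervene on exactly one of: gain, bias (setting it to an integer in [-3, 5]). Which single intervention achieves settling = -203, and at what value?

set gain = 2

Intervening on gain: with other inputs at their observed values, settling = -27*gain - 149. Solving for -203 gives gain = 2, within [-3, 5].
Intervening on bias: settling = -6*bias - 257. Reaching -203 requires bias = -9, outside [-3, 5].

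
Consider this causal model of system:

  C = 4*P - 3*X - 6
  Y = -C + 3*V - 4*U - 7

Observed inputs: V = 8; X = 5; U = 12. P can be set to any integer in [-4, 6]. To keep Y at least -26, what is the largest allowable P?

P = 4

Substituting into the C equation gives C = 4*P - 21.
Substituting into the Y equation gives Y = -4*P - 10.
Require -4*P - 10 ≥ -26, so P ≤ 4.
The largest integer in [-4, 6] satisfying this is 4.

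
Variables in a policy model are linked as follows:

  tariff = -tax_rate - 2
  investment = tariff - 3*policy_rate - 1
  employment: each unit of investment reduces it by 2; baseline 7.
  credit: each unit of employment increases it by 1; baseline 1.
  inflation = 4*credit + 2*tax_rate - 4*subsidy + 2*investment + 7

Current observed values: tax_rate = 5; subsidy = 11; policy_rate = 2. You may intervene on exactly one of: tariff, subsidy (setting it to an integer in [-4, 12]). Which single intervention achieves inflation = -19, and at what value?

set tariff = 11

Intervening on tariff: with other inputs at their observed values, inflation = -6*tariff + 47. Solving for -19 gives tariff = 11, within [-4, 12].
Intervening on subsidy: inflation = -4*subsidy + 133. Reaching -19 requires subsidy = 38, outside [-4, 12].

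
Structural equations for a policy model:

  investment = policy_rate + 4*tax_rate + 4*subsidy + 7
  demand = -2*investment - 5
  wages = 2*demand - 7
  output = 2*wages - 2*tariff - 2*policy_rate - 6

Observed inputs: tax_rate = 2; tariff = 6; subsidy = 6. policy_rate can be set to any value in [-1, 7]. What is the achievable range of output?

-434 to -354

Substituting into the investment equation gives investment = policy_rate + 39.
demand becomes -2*policy_rate - 83.
Substituting into the wages equation gives wages = -4*policy_rate - 173.
Substituting into the output equation gives output = -10*policy_rate - 364.
Linear in policy_rate, so extremes are at the endpoints: policy_rate = -1 gives output = -354; policy_rate = 7 gives output = -434.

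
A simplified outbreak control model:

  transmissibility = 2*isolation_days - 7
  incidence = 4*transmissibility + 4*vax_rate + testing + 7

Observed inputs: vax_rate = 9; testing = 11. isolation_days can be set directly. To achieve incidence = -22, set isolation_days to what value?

isolation_days = -6

Substituting into the incidence equation gives incidence = 8*isolation_days + 26.
Solve 8*isolation_days + 26 = -22: isolation_days = (-22 - 26) / 8 = -6.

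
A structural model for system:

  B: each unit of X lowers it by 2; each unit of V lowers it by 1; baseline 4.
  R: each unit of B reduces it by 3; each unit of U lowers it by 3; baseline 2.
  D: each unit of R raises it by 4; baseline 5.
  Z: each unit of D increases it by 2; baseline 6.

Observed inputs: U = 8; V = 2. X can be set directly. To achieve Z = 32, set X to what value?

X = 5

Substituting into the B equation gives B = -2*X + 2.
Substituting into the R equation gives R = 6*X - 28.
So D = 24*X - 107.
This gives Z = 48*X - 208.
Solve 48*X - 208 = 32: X = (32 + 208) / 48 = 5.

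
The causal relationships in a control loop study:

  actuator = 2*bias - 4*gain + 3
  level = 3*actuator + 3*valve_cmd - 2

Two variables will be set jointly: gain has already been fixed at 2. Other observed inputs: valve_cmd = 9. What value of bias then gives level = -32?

With gain held at 2:
Substituting into the actuator equation gives actuator = 2*bias - 5.
Substituting into the level equation gives level = 6*bias + 10.
Solve 6*bias + 10 = -32: bias = (-32 - 10) / 6 = -7.

bias = -7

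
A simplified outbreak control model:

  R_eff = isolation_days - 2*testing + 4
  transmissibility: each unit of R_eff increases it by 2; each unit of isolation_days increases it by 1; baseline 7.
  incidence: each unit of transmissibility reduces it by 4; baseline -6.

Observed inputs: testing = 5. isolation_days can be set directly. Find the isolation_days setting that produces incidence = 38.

Substituting into the R_eff equation gives R_eff = isolation_days - 6.
Substituting into the transmissibility equation gives transmissibility = 3*isolation_days - 5.
Substituting into the incidence equation gives incidence = -12*isolation_days + 14.
Solve -12*isolation_days + 14 = 38: isolation_days = (38 - 14) / -12 = -2.

isolation_days = -2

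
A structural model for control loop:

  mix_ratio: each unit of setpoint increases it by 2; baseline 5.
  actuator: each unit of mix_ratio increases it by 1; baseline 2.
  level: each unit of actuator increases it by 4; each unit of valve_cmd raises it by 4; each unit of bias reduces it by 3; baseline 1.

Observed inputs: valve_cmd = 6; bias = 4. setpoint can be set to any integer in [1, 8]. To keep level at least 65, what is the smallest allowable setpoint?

setpoint = 3

Substituting into the actuator equation gives actuator = 2*setpoint + 7.
Substituting into the level equation gives level = 8*setpoint + 41.
Require 8*setpoint + 41 ≥ 65, so setpoint ≥ 3.
The smallest integer in [1, 8] satisfying this is 3.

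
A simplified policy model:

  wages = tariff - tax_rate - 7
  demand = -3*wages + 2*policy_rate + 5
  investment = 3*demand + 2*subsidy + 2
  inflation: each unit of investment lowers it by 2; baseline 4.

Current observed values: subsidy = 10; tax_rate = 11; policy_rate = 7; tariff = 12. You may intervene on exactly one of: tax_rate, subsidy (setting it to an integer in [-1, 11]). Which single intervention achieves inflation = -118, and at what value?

set tax_rate = 3

Intervening on tax_rate: with other inputs at their observed values, inflation = -18*tax_rate - 64. Solving for -118 gives tax_rate = 3, within [-1, 11].
Intervening on subsidy: inflation = -4*subsidy - 222. Reaching -118 requires subsidy = -26, outside [-1, 11].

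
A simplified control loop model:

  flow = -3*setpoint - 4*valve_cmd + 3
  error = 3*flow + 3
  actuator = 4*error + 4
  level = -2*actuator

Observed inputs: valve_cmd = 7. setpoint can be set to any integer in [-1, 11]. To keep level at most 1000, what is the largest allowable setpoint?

setpoint = 6

Substituting into the flow equation gives flow = -3*setpoint - 25.
Substituting into the error equation gives error = -9*setpoint - 72.
Substituting into the actuator equation gives actuator = -36*setpoint - 284.
Substituting into the level equation gives level = 72*setpoint + 568.
Require 72*setpoint + 568 ≤ 1000, so setpoint ≤ 6.
The largest integer in [-1, 11] satisfying this is 6.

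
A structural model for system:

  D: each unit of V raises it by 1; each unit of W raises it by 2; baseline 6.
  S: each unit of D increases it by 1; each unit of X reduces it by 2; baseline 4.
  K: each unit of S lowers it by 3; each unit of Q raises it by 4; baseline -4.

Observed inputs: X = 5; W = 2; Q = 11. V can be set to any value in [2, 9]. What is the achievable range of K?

1 to 22

Substituting into the D equation gives D = V + 10.
So S = V + 4.
Substituting into the K equation gives K = -3*V + 28.
Linear in V, so extremes are at the endpoints: V = 2 gives K = 22; V = 9 gives K = 1.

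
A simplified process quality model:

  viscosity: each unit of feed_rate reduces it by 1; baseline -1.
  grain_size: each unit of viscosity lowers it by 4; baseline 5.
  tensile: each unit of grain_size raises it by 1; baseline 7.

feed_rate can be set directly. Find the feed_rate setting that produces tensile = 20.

Substituting into the grain_size equation gives grain_size = 4*feed_rate + 9.
Substituting into the tensile equation gives tensile = 4*feed_rate + 16.
Solve 4*feed_rate + 16 = 20: feed_rate = (20 - 16) / 4 = 1.

feed_rate = 1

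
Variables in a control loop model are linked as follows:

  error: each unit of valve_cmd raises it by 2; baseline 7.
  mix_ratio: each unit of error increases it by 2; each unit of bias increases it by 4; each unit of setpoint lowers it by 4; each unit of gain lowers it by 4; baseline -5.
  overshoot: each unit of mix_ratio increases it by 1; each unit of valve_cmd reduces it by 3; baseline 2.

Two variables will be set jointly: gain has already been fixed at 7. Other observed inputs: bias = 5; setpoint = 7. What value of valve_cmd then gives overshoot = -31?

With gain held at 7:
Substituting into the mix_ratio equation gives mix_ratio = 4*valve_cmd - 27.
Substituting into the overshoot equation gives overshoot = valve_cmd - 25.
Solve valve_cmd - 25 = -31: valve_cmd = (-31 + 25) / 1 = -6.

valve_cmd = -6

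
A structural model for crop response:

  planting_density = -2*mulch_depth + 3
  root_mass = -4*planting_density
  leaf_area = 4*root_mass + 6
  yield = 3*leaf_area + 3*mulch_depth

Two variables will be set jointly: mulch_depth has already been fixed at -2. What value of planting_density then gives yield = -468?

planting_density = 10

With mulch_depth held at -2:
Intervening on planting_density fixes its value directly, overriding its dependence on mulch_depth.
Substituting into the leaf_area equation gives leaf_area = -16*planting_density + 6.
So yield = -48*planting_density + 12.
Solve -48*planting_density + 12 = -468: planting_density = (-468 - 12) / -48 = 10.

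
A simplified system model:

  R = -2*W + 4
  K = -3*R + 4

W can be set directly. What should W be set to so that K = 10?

W = 3

Substituting into the K equation gives K = 6*W - 8.
Solve 6*W - 8 = 10: W = (10 + 8) / 6 = 3.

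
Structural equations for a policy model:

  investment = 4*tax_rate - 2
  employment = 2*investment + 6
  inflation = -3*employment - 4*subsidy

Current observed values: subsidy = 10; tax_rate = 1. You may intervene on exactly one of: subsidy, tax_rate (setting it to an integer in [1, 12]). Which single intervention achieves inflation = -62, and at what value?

Intervening on subsidy: with other inputs at their observed values, inflation = -4*subsidy - 30. Solving for -62 gives subsidy = 8, within [1, 12].
Intervening on tax_rate: inflation = -24*tax_rate - 46. Reaching -62 requires tax_rate = 2/3, not an integer.

set subsidy = 8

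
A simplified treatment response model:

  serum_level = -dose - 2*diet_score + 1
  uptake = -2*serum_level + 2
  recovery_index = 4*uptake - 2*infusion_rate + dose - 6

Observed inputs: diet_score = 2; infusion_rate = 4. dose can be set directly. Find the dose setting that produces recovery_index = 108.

dose = 10

Substituting into the serum_level equation gives serum_level = -dose - 3.
This gives uptake = 2*dose + 8.
So recovery_index = 9*dose + 18.
Solve 9*dose + 18 = 108: dose = (108 - 18) / 9 = 10.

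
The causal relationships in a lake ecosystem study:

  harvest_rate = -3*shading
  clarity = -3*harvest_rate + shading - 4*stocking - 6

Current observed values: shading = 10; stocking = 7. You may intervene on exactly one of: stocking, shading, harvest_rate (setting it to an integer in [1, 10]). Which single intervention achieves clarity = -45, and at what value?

Intervening on stocking: clarity = -4*stocking + 94. Reaching -45 requires stocking = 139/4, not an integer.
Intervening on shading: clarity = 10*shading - 34. Reaching -45 requires shading = -11/10, not an integer.
Intervening on harvest_rate: with other inputs at their observed values, clarity = -3*harvest_rate - 24. Solving for -45 gives harvest_rate = 7, within [1, 10].

set harvest_rate = 7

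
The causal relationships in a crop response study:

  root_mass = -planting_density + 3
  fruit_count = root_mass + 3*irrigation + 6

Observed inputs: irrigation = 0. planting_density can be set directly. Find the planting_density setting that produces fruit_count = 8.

planting_density = 1

Substituting into the fruit_count equation gives fruit_count = -planting_density + 9.
Solve -planting_density + 9 = 8: planting_density = (8 - 9) / -1 = 1.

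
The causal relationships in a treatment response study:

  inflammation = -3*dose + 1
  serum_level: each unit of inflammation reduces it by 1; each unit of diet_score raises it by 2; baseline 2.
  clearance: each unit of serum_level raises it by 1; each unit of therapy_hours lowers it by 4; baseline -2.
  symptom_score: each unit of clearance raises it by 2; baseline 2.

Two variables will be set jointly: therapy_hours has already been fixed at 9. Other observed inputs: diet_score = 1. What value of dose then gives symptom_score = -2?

dose = 11

With therapy_hours held at 9:
Substituting into the serum_level equation gives serum_level = 3*dose + 3.
Substituting into the clearance equation gives clearance = 3*dose - 35.
Substituting into the symptom_score equation gives symptom_score = 6*dose - 68.
Solve 6*dose - 68 = -2: dose = (-2 + 68) / 6 = 11.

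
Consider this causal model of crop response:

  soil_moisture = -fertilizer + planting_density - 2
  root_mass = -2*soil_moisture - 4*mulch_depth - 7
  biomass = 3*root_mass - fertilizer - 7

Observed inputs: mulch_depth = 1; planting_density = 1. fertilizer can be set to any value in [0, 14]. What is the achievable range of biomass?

Substituting into the soil_moisture equation gives soil_moisture = -fertilizer - 1.
Substituting into the root_mass equation gives root_mass = 2*fertilizer - 9.
Substituting into the biomass equation gives biomass = 5*fertilizer - 34.
Linear in fertilizer, so extremes are at the endpoints: fertilizer = 0 gives biomass = -34; fertilizer = 14 gives biomass = 36.

-34 to 36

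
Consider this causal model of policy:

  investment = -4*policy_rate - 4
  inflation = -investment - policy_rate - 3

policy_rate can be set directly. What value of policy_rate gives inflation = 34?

policy_rate = 11

Substituting into the inflation equation gives inflation = 3*policy_rate + 1.
Solve 3*policy_rate + 1 = 34: policy_rate = (34 - 1) / 3 = 11.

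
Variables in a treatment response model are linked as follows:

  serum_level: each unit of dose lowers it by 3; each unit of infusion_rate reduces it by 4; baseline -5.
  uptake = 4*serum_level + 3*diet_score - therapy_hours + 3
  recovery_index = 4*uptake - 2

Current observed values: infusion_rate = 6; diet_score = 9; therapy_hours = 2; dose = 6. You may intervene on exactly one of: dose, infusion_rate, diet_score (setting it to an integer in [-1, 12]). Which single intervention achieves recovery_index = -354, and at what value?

set dose = 0

Intervening on dose: with other inputs at their observed values, recovery_index = -48*dose - 354. Solving for -354 gives dose = 0, within [-1, 12].
Intervening on infusion_rate: recovery_index = -64*infusion_rate - 258. Reaching -354 requires infusion_rate = 3/2, not an integer.
Intervening on diet_score: recovery_index = 12*diet_score - 750. Reaching -354 requires diet_score = 33, outside [-1, 12].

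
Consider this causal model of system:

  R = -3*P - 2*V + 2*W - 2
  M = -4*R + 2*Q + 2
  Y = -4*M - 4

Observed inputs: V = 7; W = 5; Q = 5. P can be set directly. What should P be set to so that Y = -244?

Substituting into the R equation gives R = -3*P - 6.
This gives M = 12*P + 36.
This gives Y = -48*P - 148.
Solve -48*P - 148 = -244: P = (-244 + 148) / -48 = 2.

P = 2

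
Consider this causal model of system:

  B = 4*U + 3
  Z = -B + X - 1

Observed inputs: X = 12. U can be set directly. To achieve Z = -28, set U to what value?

Substituting into the Z equation gives Z = -4*U + 8.
Solve -4*U + 8 = -28: U = (-28 - 8) / -4 = 9.

U = 9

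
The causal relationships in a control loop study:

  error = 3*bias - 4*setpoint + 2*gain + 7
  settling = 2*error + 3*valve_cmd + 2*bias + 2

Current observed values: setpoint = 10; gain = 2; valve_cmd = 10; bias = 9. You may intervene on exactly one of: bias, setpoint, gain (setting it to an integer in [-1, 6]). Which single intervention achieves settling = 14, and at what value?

set bias = 5

Intervening on bias: with other inputs at their observed values, settling = 8*bias - 26. Solving for 14 gives bias = 5, within [-1, 6].
Intervening on setpoint: settling = -8*setpoint + 126. Reaching 14 requires setpoint = 14, outside [-1, 6].
Intervening on gain: settling = 4*gain + 38. Reaching 14 requires gain = -6, outside [-1, 6].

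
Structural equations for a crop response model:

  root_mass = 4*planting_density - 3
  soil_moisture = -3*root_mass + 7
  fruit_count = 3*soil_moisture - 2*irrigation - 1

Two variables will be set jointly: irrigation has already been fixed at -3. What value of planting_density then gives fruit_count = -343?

With irrigation held at -3:
Substituting into the soil_moisture equation gives soil_moisture = -12*planting_density + 16.
fruit_count becomes -36*planting_density + 53.
Solve -36*planting_density + 53 = -343: planting_density = (-343 - 53) / -36 = 11.

planting_density = 11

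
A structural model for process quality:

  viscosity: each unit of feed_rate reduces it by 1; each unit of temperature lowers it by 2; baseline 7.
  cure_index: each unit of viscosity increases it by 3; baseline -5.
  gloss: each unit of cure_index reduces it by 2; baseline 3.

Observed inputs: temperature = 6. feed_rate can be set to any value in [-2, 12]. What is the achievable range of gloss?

Substituting into the viscosity equation gives viscosity = -feed_rate - 5.
This gives cure_index = -3*feed_rate - 20.
Substituting into the gloss equation gives gloss = 6*feed_rate + 43.
Linear in feed_rate, so extremes are at the endpoints: feed_rate = -2 gives gloss = 31; feed_rate = 12 gives gloss = 115.

31 to 115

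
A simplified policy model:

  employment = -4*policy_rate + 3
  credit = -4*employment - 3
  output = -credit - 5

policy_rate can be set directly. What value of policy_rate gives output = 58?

policy_rate = -3

Substituting into the credit equation gives credit = 16*policy_rate - 15.
Substituting into the output equation gives output = -16*policy_rate + 10.
Solve -16*policy_rate + 10 = 58: policy_rate = (58 - 10) / -16 = -3.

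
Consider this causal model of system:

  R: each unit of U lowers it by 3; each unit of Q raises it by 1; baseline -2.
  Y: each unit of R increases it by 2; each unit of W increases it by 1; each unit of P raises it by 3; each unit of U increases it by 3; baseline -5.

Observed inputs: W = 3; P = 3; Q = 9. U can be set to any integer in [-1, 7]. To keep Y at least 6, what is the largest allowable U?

U = 5

Substituting into the R equation gives R = -3*U + 7.
This gives Y = -3*U + 21.
Require -3*U + 21 ≥ 6, so U ≤ 5.
The largest integer in [-1, 7] satisfying this is 5.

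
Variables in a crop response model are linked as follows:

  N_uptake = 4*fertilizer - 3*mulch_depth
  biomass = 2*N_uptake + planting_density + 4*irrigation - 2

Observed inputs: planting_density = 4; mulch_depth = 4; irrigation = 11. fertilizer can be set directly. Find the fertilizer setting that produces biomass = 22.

Substituting into the N_uptake equation gives N_uptake = 4*fertilizer - 12.
biomass becomes 8*fertilizer + 22.
Solve 8*fertilizer + 22 = 22: fertilizer = (22 - 22) / 8 = 0.

fertilizer = 0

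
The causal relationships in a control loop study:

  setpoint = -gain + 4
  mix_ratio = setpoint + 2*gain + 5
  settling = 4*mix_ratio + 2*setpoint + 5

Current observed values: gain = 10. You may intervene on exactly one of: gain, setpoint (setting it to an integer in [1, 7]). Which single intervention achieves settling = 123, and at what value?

Intervening on gain: settling = 2*gain + 49. Reaching 123 requires gain = 37, outside [1, 7].
Intervening on setpoint: with other inputs at their observed values, settling = 6*setpoint + 105. Solving for 123 gives setpoint = 3, within [1, 7].

set setpoint = 3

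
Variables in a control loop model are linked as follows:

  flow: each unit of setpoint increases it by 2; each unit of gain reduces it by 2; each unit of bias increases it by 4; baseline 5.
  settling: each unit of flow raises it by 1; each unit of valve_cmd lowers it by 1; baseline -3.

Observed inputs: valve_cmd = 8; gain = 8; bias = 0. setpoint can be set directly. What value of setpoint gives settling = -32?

setpoint = -5

Substituting into the flow equation gives flow = 2*setpoint - 11.
So settling = 2*setpoint - 22.
Solve 2*setpoint - 22 = -32: setpoint = (-32 + 22) / 2 = -5.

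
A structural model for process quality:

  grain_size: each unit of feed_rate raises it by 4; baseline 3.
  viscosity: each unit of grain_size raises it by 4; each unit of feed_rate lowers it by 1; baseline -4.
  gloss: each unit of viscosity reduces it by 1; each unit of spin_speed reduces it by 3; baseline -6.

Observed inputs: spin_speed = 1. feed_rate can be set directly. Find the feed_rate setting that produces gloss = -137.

Substituting into the viscosity equation gives viscosity = 15*feed_rate + 8.
So gloss = -15*feed_rate - 17.
Solve -15*feed_rate - 17 = -137: feed_rate = (-137 + 17) / -15 = 8.

feed_rate = 8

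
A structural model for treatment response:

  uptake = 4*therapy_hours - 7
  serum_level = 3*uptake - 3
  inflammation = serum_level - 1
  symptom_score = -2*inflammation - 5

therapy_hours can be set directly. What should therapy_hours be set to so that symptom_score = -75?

Substituting into the serum_level equation gives serum_level = 12*therapy_hours - 24.
So inflammation = 12*therapy_hours - 25.
Substituting into the symptom_score equation gives symptom_score = -24*therapy_hours + 45.
Solve -24*therapy_hours + 45 = -75: therapy_hours = (-75 - 45) / -24 = 5.

therapy_hours = 5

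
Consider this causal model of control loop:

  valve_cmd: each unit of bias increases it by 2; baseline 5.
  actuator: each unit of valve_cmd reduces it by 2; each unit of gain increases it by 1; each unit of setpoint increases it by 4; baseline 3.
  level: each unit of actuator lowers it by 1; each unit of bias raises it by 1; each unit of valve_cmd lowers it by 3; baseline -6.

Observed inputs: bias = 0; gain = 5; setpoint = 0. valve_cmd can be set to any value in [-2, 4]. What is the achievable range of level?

-18 to -12

Intervening on valve_cmd fixes its value directly, overriding its dependence on bias.
Substituting into the actuator equation gives actuator = -2*valve_cmd + 8.
Substituting into the level equation gives level = -valve_cmd - 14.
Linear in valve_cmd, so extremes are at the endpoints: valve_cmd = -2 gives level = -12; valve_cmd = 4 gives level = -18.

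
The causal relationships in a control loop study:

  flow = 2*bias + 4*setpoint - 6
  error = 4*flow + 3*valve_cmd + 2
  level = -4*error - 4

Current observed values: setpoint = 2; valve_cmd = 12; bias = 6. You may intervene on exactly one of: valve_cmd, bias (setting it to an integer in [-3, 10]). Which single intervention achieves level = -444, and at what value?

Intervening on valve_cmd: level = -12*valve_cmd - 236. Reaching -444 requires valve_cmd = 52/3, not an integer.
Intervening on bias: with other inputs at their observed values, level = -32*bias - 188. Solving for -444 gives bias = 8, within [-3, 10].

set bias = 8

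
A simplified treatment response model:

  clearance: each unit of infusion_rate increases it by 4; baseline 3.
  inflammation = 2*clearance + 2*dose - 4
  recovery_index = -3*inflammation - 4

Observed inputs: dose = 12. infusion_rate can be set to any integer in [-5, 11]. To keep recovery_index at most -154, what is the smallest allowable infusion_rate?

Substituting into the inflammation equation gives inflammation = 8*infusion_rate + 26.
Substituting into the recovery_index equation gives recovery_index = -24*infusion_rate - 82.
Require -24*infusion_rate - 82 ≤ -154, so infusion_rate ≥ 3.
The smallest integer in [-5, 11] satisfying this is 3.

infusion_rate = 3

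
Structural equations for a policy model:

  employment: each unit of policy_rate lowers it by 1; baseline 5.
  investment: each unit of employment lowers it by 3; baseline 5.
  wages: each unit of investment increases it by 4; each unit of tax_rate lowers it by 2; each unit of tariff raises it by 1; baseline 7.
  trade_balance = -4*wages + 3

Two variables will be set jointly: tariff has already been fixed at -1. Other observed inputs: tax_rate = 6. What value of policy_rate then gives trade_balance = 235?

policy_rate = -1

With tariff held at -1:
Substituting into the investment equation gives investment = 3*policy_rate - 10.
This gives wages = 12*policy_rate - 46.
This gives trade_balance = -48*policy_rate + 187.
Solve -48*policy_rate + 187 = 235: policy_rate = (235 - 187) / -48 = -1.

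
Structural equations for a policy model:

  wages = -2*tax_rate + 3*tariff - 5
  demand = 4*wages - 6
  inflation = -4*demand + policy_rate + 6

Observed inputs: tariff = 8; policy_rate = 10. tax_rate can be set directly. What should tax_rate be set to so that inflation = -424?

tax_rate = -5

Substituting into the wages equation gives wages = -2*tax_rate + 19.
demand becomes -8*tax_rate + 70.
inflation becomes 32*tax_rate - 264.
Solve 32*tax_rate - 264 = -424: tax_rate = (-424 + 264) / 32 = -5.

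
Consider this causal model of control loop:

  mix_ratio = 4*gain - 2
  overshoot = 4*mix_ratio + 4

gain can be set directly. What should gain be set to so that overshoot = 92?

Substituting into the overshoot equation gives overshoot = 16*gain - 4.
Solve 16*gain - 4 = 92: gain = (92 + 4) / 16 = 6.

gain = 6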